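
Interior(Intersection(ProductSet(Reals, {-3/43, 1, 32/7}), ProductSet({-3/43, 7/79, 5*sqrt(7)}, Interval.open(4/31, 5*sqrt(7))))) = EmptySet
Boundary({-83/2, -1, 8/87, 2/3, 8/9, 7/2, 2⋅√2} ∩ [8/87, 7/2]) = {8/87, 2/3, 8/9, 7/2, 2⋅√2}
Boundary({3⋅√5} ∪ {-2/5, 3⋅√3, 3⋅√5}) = {-2/5, 3⋅√3, 3⋅√5}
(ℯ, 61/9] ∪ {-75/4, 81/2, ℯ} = {-75/4, 81/2} ∪ [ℯ, 61/9]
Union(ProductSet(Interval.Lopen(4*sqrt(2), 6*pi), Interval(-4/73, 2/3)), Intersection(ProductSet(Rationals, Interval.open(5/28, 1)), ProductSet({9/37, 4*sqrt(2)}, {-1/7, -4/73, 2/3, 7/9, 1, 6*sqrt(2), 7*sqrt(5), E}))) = Union(ProductSet({9/37}, {2/3, 7/9}), ProductSet(Interval.Lopen(4*sqrt(2), 6*pi), Interval(-4/73, 2/3)))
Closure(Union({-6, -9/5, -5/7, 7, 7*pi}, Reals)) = Reals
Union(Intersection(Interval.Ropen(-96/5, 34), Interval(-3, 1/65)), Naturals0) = Union(Interval(-3, 1/65), Naturals0)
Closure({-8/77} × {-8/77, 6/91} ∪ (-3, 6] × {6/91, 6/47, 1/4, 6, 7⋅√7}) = ({-8/77} × {-8/77, 6/91}) ∪ ([-3, 6] × {6/91, 6/47, 1/4, 6, 7⋅√7})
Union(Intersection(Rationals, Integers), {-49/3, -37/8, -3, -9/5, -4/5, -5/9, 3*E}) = Union({-49/3, -37/8, -9/5, -4/5, -5/9, 3*E}, Integers)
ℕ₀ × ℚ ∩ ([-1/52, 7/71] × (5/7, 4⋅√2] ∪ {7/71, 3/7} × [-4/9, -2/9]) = {0} × (ℚ ∩ (5/7, 4⋅√2])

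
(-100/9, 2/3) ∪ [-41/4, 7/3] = (-100/9, 7/3]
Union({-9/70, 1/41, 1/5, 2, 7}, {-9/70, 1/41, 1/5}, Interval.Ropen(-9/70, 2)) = Union({7}, Interval(-9/70, 2))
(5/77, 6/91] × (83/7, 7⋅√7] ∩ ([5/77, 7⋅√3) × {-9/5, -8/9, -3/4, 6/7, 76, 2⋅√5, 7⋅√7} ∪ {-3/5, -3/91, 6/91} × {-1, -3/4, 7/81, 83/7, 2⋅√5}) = (5/77, 6/91] × {7⋅√7}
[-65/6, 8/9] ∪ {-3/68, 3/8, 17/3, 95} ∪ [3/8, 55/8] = [-65/6, 55/8] ∪ {95}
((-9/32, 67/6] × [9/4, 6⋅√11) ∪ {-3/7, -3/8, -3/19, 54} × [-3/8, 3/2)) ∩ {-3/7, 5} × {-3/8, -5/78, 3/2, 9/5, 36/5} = ({5} × {36/5}) ∪ ({-3/7} × {-3/8, -5/78})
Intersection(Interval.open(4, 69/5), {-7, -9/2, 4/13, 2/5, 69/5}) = EmptySet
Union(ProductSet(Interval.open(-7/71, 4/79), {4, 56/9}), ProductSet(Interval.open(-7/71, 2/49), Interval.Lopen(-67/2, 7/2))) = Union(ProductSet(Interval.open(-7/71, 2/49), Interval.Lopen(-67/2, 7/2)), ProductSet(Interval.open(-7/71, 4/79), {4, 56/9}))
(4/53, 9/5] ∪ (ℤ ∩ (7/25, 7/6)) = (4/53, 9/5] ∪ {1}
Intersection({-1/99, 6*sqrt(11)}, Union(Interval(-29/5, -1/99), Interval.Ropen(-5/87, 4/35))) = {-1/99}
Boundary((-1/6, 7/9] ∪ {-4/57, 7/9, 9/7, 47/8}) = {-1/6, 7/9, 9/7, 47/8}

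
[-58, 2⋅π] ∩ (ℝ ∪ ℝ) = [-58, 2⋅π]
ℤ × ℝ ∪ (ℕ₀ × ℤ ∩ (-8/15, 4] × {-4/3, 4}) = ℤ × ℝ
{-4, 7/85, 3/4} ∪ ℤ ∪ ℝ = ℝ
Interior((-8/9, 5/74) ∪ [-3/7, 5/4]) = (-8/9, 5/4)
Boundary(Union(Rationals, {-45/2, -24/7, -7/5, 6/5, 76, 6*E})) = Reals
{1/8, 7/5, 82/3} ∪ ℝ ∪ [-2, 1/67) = (-∞, ∞)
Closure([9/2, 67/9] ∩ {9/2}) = {9/2}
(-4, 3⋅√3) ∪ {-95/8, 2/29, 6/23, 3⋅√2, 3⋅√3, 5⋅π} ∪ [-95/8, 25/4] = [-95/8, 25/4] ∪ {5⋅π}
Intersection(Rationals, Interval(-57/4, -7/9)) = Intersection(Interval(-57/4, -7/9), Rationals)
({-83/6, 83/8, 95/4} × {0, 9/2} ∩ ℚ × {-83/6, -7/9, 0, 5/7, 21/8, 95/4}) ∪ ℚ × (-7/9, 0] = ℚ × (-7/9, 0]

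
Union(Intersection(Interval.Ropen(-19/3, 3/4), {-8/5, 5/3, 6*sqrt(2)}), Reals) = Reals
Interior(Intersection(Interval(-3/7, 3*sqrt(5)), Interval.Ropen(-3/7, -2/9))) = Interval.open(-3/7, -2/9)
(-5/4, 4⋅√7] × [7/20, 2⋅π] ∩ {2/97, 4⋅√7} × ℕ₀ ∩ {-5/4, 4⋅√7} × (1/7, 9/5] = {4⋅√7} × {1}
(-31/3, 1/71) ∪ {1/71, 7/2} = (-31/3, 1/71] ∪ {7/2}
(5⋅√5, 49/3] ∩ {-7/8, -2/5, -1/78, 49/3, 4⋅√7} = {49/3}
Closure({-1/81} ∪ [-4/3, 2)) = [-4/3, 2]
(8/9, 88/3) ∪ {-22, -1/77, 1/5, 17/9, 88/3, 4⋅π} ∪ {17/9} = {-22, -1/77, 1/5} ∪ (8/9, 88/3]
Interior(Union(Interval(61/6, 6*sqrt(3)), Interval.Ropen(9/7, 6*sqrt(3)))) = Interval.open(9/7, 6*sqrt(3))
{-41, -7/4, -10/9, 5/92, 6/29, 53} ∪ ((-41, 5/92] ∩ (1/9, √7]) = {-41, -7/4, -10/9, 5/92, 6/29, 53}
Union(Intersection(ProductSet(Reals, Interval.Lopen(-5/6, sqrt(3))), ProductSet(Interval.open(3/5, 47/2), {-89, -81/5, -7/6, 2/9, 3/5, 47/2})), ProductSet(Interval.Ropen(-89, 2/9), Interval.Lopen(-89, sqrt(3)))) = Union(ProductSet(Interval.Ropen(-89, 2/9), Interval.Lopen(-89, sqrt(3))), ProductSet(Interval.open(3/5, 47/2), {2/9, 3/5}))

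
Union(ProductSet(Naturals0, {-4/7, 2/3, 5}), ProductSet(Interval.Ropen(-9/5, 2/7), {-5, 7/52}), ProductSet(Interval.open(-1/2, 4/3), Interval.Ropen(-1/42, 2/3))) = Union(ProductSet(Interval.Ropen(-9/5, 2/7), {-5, 7/52}), ProductSet(Interval.open(-1/2, 4/3), Interval.Ropen(-1/42, 2/3)), ProductSet(Naturals0, {-4/7, 2/3, 5}))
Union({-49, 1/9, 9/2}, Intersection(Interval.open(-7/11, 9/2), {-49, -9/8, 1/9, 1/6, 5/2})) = {-49, 1/9, 1/6, 5/2, 9/2}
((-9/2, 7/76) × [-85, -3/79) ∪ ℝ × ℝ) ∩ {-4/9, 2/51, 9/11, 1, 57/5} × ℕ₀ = {-4/9, 2/51, 9/11, 1, 57/5} × ℕ₀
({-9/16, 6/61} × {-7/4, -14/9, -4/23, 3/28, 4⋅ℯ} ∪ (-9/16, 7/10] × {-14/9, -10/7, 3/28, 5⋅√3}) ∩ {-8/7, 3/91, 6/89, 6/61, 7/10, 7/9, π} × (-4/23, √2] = {3/91, 6/89, 6/61, 7/10} × {3/28}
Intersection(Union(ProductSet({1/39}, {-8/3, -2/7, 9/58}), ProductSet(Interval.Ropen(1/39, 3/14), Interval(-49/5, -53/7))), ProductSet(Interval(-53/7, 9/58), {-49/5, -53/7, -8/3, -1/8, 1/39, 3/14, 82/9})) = Union(ProductSet({1/39}, {-8/3}), ProductSet(Interval(1/39, 9/58), {-49/5, -53/7}))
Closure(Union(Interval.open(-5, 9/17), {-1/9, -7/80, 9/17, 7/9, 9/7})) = Union({7/9, 9/7}, Interval(-5, 9/17))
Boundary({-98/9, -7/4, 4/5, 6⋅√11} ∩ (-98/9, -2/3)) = {-7/4}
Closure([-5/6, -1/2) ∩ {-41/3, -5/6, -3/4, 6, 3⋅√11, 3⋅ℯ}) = {-5/6, -3/4}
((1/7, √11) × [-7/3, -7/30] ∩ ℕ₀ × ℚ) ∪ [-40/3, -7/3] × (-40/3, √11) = ({1, 2, 3} × (ℚ ∩ [-7/3, -7/30])) ∪ ([-40/3, -7/3] × (-40/3, √11))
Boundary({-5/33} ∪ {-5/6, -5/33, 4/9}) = {-5/6, -5/33, 4/9}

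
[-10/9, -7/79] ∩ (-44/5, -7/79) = [-10/9, -7/79)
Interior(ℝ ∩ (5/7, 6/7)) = (5/7, 6/7)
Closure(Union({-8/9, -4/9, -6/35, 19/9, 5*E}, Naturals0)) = Union({-8/9, -4/9, -6/35, 19/9, 5*E}, Naturals0)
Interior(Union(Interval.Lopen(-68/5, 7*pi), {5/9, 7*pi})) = Interval.open(-68/5, 7*pi)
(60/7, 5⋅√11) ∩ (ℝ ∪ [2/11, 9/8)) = (60/7, 5⋅√11)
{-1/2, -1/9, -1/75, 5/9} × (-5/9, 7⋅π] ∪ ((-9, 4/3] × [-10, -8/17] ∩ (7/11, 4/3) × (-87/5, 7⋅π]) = ((7/11, 4/3) × [-10, -8/17]) ∪ ({-1/2, -1/9, -1/75, 5/9} × (-5/9, 7⋅π])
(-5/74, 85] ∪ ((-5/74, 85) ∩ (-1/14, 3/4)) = (-5/74, 85]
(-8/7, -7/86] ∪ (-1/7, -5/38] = (-8/7, -7/86]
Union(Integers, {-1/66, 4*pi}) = Union({-1/66, 4*pi}, Integers)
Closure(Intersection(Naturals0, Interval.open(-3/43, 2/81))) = Range(0, 1, 1)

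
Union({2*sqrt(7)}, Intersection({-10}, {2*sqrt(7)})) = {2*sqrt(7)}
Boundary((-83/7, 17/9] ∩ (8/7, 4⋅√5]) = {8/7, 17/9}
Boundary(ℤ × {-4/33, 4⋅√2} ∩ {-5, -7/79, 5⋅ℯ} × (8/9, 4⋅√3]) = {-5} × {4⋅√2}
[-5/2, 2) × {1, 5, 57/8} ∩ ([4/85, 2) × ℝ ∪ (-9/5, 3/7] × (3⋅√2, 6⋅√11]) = ((-9/5, 3/7] × {5, 57/8}) ∪ ([4/85, 2) × {1, 5, 57/8})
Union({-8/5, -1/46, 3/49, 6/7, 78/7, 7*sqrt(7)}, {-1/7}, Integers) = Union({-8/5, -1/7, -1/46, 3/49, 6/7, 78/7, 7*sqrt(7)}, Integers)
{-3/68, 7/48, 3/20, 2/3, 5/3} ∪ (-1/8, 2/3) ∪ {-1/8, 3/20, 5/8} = [-1/8, 2/3] ∪ {5/3}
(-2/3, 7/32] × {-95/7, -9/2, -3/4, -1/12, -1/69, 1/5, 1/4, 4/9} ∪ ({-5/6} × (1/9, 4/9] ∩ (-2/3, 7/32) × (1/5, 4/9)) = (-2/3, 7/32] × {-95/7, -9/2, -3/4, -1/12, -1/69, 1/5, 1/4, 4/9}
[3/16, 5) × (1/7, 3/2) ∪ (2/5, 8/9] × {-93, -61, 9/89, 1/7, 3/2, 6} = ([3/16, 5) × (1/7, 3/2)) ∪ ((2/5, 8/9] × {-93, -61, 9/89, 1/7, 3/2, 6})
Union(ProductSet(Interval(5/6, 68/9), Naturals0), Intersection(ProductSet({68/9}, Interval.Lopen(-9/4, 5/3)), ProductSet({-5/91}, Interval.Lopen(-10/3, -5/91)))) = ProductSet(Interval(5/6, 68/9), Naturals0)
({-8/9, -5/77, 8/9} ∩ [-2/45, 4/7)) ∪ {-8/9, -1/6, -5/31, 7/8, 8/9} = {-8/9, -1/6, -5/31, 7/8, 8/9}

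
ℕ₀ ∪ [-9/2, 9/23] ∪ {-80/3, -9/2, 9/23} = {-80/3} ∪ [-9/2, 9/23] ∪ ℕ₀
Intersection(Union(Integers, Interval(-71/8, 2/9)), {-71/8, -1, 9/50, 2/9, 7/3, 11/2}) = {-71/8, -1, 9/50, 2/9}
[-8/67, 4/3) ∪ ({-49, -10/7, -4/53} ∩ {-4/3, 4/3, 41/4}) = [-8/67, 4/3)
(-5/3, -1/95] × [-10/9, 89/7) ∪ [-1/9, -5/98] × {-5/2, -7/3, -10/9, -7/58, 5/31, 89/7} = ((-5/3, -1/95] × [-10/9, 89/7)) ∪ ([-1/9, -5/98] × {-5/2, -7/3, -10/9, -7/58, 5/31, 89/7})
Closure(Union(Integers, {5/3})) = Union({5/3}, Integers)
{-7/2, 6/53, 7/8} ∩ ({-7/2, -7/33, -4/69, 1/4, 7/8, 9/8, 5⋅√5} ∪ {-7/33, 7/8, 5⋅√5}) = {-7/2, 7/8}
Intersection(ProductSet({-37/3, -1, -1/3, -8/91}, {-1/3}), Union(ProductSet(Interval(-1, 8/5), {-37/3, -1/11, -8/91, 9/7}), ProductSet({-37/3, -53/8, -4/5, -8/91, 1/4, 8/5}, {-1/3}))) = ProductSet({-37/3, -8/91}, {-1/3})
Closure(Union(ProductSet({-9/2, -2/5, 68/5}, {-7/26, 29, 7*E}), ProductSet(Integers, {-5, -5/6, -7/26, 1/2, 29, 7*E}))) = Union(ProductSet({-9/2, -2/5, 68/5}, {-7/26, 29, 7*E}), ProductSet(Integers, {-5, -5/6, -7/26, 1/2, 29, 7*E}))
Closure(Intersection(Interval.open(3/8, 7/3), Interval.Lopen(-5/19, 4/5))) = Interval(3/8, 4/5)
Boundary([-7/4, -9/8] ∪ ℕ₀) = {-7/4, -9/8} ∪ (ℕ₀ \ (-7/4, -9/8))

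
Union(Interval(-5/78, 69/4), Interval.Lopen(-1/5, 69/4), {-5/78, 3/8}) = Interval.Lopen(-1/5, 69/4)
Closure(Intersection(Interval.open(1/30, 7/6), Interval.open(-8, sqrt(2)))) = Interval(1/30, 7/6)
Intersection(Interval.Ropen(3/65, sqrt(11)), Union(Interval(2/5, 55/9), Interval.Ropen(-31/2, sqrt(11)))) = Interval.Ropen(3/65, sqrt(11))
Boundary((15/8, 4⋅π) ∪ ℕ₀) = {15/8, 4⋅π} ∪ (ℕ₀ \ (15/8, 4⋅π))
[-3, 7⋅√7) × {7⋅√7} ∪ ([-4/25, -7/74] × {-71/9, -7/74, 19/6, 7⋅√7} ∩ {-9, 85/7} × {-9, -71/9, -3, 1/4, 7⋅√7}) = [-3, 7⋅√7) × {7⋅√7}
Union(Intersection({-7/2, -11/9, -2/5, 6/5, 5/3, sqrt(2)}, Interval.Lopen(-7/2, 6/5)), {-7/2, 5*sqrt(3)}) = {-7/2, -11/9, -2/5, 6/5, 5*sqrt(3)}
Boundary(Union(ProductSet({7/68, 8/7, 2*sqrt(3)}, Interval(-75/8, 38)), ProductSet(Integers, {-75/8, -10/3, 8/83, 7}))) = Union(ProductSet({7/68, 8/7, 2*sqrt(3)}, Interval(-75/8, 38)), ProductSet(Integers, {-75/8, -10/3, 8/83, 7}))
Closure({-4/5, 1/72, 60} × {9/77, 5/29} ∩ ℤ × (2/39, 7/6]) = {60} × {9/77, 5/29}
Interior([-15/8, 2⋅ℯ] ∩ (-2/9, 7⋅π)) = (-2/9, 2⋅ℯ)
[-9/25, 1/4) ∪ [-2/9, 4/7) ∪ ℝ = (-∞, ∞)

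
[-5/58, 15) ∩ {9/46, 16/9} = {9/46, 16/9}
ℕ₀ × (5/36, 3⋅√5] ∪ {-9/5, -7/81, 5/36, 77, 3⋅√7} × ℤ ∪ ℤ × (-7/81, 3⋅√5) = (ℤ × (-7/81, 3⋅√5)) ∪ (ℕ₀ × (5/36, 3⋅√5]) ∪ ({-9/5, -7/81, 5/36, 77, 3⋅√7} × ℤ)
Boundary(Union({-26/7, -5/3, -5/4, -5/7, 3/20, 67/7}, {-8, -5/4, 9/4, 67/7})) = {-8, -26/7, -5/3, -5/4, -5/7, 3/20, 9/4, 67/7}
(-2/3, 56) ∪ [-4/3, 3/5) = [-4/3, 56)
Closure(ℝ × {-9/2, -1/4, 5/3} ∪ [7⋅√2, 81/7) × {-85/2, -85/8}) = (ℝ × {-9/2, -1/4, 5/3}) ∪ ([7⋅√2, 81/7] × {-85/2, -85/8})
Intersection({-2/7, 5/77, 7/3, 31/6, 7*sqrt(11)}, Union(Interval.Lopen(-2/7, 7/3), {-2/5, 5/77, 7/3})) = {5/77, 7/3}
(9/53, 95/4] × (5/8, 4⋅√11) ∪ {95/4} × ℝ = ({95/4} × ℝ) ∪ ((9/53, 95/4] × (5/8, 4⋅√11))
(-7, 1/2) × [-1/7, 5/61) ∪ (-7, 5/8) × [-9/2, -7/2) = ((-7, 1/2) × [-1/7, 5/61)) ∪ ((-7, 5/8) × [-9/2, -7/2))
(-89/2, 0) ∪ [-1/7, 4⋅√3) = (-89/2, 4⋅√3)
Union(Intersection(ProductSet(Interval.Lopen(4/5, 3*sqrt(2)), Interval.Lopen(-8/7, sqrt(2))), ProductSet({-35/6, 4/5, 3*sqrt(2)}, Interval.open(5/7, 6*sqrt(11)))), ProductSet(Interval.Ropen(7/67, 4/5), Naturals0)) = Union(ProductSet({3*sqrt(2)}, Interval.Lopen(5/7, sqrt(2))), ProductSet(Interval.Ropen(7/67, 4/5), Naturals0))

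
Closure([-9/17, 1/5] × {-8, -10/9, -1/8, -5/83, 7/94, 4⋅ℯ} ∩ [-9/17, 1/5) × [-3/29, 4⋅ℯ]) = [-9/17, 1/5] × {-5/83, 7/94, 4⋅ℯ}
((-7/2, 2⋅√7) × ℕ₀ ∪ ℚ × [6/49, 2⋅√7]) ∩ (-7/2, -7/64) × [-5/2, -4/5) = ∅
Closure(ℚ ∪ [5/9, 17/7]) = ℚ ∪ (-∞, ∞)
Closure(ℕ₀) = ℕ₀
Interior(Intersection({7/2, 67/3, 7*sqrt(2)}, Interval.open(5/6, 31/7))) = EmptySet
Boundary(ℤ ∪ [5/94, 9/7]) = {5/94, 9/7} ∪ (ℤ \ (5/94, 9/7))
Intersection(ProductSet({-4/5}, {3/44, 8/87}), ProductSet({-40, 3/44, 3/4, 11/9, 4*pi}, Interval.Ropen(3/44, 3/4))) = EmptySet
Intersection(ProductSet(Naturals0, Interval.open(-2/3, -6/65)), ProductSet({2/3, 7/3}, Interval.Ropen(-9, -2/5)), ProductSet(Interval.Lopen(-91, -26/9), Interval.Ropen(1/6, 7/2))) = EmptySet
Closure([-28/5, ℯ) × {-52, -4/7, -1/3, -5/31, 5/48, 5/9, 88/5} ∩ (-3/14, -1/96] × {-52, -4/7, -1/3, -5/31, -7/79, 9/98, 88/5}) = [-3/14, -1/96] × {-52, -4/7, -1/3, -5/31, 88/5}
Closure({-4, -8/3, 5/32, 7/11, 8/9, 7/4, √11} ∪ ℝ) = ℝ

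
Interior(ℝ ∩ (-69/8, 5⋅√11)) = (-69/8, 5⋅√11)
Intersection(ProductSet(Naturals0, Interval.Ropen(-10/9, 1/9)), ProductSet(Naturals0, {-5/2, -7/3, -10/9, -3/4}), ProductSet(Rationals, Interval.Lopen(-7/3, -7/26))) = ProductSet(Naturals0, {-10/9, -3/4})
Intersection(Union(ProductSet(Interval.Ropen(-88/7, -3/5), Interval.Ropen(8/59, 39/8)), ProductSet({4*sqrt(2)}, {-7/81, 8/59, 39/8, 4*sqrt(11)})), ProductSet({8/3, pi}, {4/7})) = EmptySet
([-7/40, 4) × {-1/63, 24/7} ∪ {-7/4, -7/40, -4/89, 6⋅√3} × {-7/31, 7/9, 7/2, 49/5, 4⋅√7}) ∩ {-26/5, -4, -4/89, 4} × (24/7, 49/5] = {-4/89} × {7/2, 49/5}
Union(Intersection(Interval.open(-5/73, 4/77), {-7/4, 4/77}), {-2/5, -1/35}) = {-2/5, -1/35}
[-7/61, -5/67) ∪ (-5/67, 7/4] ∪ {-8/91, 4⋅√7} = [-7/61, -5/67) ∪ (-5/67, 7/4] ∪ {4⋅√7}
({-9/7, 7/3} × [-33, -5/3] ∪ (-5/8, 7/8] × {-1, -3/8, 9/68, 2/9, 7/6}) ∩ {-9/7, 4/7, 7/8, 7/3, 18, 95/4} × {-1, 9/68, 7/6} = {4/7, 7/8} × {-1, 9/68, 7/6}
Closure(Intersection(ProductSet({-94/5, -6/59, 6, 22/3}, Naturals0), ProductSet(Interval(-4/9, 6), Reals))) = ProductSet({-6/59, 6}, Naturals0)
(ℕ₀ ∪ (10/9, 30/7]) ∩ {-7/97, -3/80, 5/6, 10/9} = ∅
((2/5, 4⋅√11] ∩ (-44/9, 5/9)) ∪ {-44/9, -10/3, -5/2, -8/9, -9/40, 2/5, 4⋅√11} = {-44/9, -10/3, -5/2, -8/9, -9/40, 4⋅√11} ∪ [2/5, 5/9)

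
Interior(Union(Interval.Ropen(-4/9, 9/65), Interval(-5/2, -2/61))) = Interval.open(-5/2, 9/65)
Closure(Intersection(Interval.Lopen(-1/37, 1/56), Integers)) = Range(0, 1, 1)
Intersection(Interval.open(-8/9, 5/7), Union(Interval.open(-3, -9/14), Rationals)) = Union(Intersection(Interval.open(-8/9, 5/7), Rationals), Interval.Lopen(-8/9, -9/14))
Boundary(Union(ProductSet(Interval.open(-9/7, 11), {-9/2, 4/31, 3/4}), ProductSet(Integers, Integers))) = Union(ProductSet(Integers, Integers), ProductSet(Interval(-9/7, 11), {-9/2, 4/31, 3/4}))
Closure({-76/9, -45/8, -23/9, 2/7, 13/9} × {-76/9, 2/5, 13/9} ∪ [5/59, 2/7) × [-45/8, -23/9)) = ({5/59, 2/7} × [-45/8, -23/9]) ∪ ([5/59, 2/7] × {-45/8, -23/9}) ∪ ({-76/9, -45/8, -23/9, 2/7, 13/9} × {-76/9, 2/5, 13/9}) ∪ ([5/59, 2/7) × [-45/8, -23/9))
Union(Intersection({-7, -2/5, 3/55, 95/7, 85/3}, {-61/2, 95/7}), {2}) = {2, 95/7}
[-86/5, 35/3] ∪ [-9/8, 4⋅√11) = [-86/5, 4⋅√11)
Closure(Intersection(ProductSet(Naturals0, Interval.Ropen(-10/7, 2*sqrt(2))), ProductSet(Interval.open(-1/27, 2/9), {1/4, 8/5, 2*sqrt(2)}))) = ProductSet(Range(0, 1, 1), {1/4, 8/5})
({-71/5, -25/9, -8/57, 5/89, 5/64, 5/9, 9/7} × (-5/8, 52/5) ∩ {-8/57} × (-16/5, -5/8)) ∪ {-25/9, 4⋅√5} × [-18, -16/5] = {-25/9, 4⋅√5} × [-18, -16/5]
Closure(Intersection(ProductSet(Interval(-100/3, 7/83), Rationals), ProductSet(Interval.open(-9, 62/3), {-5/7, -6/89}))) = ProductSet(Interval(-9, 7/83), {-5/7, -6/89})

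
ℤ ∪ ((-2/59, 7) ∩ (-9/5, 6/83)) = ℤ ∪ (-2/59, 6/83)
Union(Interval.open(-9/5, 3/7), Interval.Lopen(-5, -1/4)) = Interval.open(-5, 3/7)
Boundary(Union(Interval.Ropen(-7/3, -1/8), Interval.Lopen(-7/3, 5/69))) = {-7/3, 5/69}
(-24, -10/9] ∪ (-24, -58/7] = (-24, -10/9]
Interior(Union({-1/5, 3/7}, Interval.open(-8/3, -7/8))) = Interval.open(-8/3, -7/8)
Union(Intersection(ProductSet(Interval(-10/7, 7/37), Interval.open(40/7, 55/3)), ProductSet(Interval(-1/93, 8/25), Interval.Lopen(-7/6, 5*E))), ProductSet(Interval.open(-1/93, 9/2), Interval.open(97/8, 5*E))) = Union(ProductSet(Interval(-1/93, 7/37), Interval.Lopen(40/7, 5*E)), ProductSet(Interval.open(-1/93, 9/2), Interval.open(97/8, 5*E)))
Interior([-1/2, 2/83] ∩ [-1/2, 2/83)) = (-1/2, 2/83)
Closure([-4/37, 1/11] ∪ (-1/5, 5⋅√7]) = [-1/5, 5⋅√7]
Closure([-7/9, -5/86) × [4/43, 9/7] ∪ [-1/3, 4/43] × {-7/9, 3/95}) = ([-1/3, 4/43] × {-7/9, 3/95}) ∪ ([-7/9, -5/86] × [4/43, 9/7])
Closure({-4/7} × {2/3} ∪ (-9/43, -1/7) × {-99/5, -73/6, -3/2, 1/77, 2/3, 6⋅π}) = ({-4/7} × {2/3}) ∪ ([-9/43, -1/7] × {-99/5, -73/6, -3/2, 1/77, 2/3, 6⋅π})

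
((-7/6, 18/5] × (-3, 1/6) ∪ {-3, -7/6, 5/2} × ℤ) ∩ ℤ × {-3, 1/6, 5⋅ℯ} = {-3} × {-3}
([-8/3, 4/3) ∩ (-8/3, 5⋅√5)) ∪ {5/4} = (-8/3, 4/3)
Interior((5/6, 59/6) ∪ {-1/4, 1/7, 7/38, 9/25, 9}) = (5/6, 59/6)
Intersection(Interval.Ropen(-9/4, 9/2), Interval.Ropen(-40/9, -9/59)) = Interval.Ropen(-9/4, -9/59)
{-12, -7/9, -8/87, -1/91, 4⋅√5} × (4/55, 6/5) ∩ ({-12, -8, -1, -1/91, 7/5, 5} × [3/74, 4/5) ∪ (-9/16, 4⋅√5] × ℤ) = ({-12, -1/91} × (4/55, 4/5)) ∪ ({-8/87, -1/91, 4⋅√5} × {1})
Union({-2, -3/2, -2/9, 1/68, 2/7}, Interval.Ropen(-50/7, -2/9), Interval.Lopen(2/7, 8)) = Union({1/68}, Interval(-50/7, -2/9), Interval(2/7, 8))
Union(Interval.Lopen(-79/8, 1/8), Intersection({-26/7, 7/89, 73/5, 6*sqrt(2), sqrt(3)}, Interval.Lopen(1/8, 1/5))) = Interval.Lopen(-79/8, 1/8)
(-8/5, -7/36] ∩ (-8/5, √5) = (-8/5, -7/36]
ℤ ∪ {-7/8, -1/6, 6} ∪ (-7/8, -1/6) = ℤ ∪ [-7/8, -1/6]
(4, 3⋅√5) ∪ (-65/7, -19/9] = (-65/7, -19/9] ∪ (4, 3⋅√5)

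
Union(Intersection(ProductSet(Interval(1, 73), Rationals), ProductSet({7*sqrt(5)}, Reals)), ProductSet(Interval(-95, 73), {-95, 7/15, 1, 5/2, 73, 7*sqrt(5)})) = Union(ProductSet({7*sqrt(5)}, Rationals), ProductSet(Interval(-95, 73), {-95, 7/15, 1, 5/2, 73, 7*sqrt(5)}))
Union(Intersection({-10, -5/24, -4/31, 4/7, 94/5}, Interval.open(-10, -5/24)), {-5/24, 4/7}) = {-5/24, 4/7}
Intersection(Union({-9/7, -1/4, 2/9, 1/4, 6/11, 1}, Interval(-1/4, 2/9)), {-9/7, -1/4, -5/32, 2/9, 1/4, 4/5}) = {-9/7, -1/4, -5/32, 2/9, 1/4}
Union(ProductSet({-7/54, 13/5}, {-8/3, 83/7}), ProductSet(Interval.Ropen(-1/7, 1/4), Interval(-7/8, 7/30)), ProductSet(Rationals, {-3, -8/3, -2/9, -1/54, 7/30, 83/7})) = Union(ProductSet(Interval.Ropen(-1/7, 1/4), Interval(-7/8, 7/30)), ProductSet(Rationals, {-3, -8/3, -2/9, -1/54, 7/30, 83/7}))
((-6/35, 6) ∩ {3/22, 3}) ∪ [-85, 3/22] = [-85, 3/22] ∪ {3}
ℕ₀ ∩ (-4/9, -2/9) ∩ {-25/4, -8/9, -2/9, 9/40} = ∅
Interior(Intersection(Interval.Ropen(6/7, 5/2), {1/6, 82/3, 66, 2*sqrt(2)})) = EmptySet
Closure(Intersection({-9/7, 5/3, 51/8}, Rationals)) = {-9/7, 5/3, 51/8}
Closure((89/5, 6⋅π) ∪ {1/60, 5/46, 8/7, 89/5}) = {1/60, 5/46, 8/7} ∪ [89/5, 6⋅π]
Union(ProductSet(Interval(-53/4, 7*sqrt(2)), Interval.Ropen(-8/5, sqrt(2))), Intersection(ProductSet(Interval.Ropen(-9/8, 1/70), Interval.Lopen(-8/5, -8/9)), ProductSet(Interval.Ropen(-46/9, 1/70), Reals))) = ProductSet(Interval(-53/4, 7*sqrt(2)), Interval.Ropen(-8/5, sqrt(2)))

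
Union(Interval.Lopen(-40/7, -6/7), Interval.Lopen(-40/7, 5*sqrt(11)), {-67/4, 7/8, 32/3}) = Union({-67/4}, Interval.Lopen(-40/7, 5*sqrt(11)))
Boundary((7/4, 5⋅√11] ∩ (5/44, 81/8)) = {7/4, 81/8}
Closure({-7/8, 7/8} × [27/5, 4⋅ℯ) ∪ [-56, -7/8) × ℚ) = ([-56, -7/8] × ℝ) ∪ ({-7/8, 7/8} × [27/5, 4⋅ℯ])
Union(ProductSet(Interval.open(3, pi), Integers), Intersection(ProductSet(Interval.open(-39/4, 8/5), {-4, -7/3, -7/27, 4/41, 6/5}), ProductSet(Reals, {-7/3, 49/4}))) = Union(ProductSet(Interval.open(-39/4, 8/5), {-7/3}), ProductSet(Interval.open(3, pi), Integers))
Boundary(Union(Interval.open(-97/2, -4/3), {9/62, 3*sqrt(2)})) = {-97/2, -4/3, 9/62, 3*sqrt(2)}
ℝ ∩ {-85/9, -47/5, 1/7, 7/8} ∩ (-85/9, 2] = {-47/5, 1/7, 7/8}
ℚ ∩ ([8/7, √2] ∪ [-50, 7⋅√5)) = ℚ ∩ [-50, 7⋅√5)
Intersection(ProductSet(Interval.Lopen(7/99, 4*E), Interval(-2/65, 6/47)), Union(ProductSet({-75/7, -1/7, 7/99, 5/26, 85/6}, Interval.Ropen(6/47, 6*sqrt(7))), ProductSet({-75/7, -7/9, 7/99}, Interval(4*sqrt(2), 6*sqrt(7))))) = ProductSet({5/26}, {6/47})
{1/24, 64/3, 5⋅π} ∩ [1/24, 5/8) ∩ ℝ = {1/24}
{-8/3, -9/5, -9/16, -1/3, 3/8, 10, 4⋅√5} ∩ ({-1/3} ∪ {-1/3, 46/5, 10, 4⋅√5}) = {-1/3, 10, 4⋅√5}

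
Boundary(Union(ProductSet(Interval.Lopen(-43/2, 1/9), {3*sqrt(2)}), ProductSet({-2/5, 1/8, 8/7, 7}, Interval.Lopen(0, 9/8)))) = Union(ProductSet({-2/5, 1/8, 8/7, 7}, Interval(0, 9/8)), ProductSet(Interval(-43/2, 1/9), {3*sqrt(2)}))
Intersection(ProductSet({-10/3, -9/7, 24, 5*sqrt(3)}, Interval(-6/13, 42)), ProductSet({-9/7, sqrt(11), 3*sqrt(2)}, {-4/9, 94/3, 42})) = ProductSet({-9/7}, {-4/9, 94/3, 42})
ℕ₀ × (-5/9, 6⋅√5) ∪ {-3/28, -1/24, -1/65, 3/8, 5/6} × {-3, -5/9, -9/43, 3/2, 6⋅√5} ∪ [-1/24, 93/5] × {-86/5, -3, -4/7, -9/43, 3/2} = (ℕ₀ × (-5/9, 6⋅√5)) ∪ ([-1/24, 93/5] × {-86/5, -3, -4/7, -9/43, 3/2}) ∪ ({-3/28, -1/24, -1/65, 3/8, 5/6} × {-3, -5/9, -9/43, 3/2, 6⋅√5})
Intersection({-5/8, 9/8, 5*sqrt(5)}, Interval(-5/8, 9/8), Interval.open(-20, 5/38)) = {-5/8}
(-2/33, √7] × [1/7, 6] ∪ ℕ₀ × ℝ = (ℕ₀ × ℝ) ∪ ((-2/33, √7] × [1/7, 6])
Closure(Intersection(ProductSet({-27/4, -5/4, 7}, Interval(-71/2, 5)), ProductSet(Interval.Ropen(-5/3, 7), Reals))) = ProductSet({-5/4}, Interval(-71/2, 5))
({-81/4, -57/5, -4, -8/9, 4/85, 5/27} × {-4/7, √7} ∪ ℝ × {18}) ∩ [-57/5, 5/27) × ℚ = ({-57/5, -4, -8/9, 4/85} × {-4/7}) ∪ ([-57/5, 5/27) × {18})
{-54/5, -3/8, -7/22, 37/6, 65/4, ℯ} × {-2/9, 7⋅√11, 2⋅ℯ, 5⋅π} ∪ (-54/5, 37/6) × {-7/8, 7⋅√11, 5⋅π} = ((-54/5, 37/6) × {-7/8, 7⋅√11, 5⋅π}) ∪ ({-54/5, -3/8, -7/22, 37/6, 65/4, ℯ} × {-2/9, 7⋅√11, 2⋅ℯ, 5⋅π})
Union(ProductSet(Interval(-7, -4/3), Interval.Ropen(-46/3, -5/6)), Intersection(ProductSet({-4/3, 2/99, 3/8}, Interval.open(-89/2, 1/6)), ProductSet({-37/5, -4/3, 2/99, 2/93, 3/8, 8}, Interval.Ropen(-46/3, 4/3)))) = Union(ProductSet({-4/3, 2/99, 3/8}, Interval.Ropen(-46/3, 1/6)), ProductSet(Interval(-7, -4/3), Interval.Ropen(-46/3, -5/6)))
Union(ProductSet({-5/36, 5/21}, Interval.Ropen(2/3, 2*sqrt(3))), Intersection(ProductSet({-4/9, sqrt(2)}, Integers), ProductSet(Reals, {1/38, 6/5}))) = ProductSet({-5/36, 5/21}, Interval.Ropen(2/3, 2*sqrt(3)))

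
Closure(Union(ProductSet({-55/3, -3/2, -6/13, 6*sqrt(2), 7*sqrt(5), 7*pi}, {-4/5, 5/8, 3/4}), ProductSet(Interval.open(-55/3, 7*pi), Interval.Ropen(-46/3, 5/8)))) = Union(ProductSet({-55/3, 7*pi}, Union({3/4}, Interval(-46/3, 5/8))), ProductSet({-55/3, -3/2, -6/13, 6*sqrt(2), 7*sqrt(5), 7*pi}, {-4/5, 5/8, 3/4}), ProductSet(Interval(-55/3, 7*pi), {-46/3, 5/8}), ProductSet(Interval.open(-55/3, 7*pi), Interval.Ropen(-46/3, 5/8)))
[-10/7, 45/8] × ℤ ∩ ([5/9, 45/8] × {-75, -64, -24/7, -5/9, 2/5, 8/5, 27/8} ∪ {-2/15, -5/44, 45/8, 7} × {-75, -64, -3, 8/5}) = ({-2/15, -5/44, 45/8} × {-75, -64, -3}) ∪ ([5/9, 45/8] × {-75, -64})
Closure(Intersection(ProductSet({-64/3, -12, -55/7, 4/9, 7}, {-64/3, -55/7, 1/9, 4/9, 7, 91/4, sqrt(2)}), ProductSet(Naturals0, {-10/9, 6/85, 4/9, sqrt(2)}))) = ProductSet({7}, {4/9, sqrt(2)})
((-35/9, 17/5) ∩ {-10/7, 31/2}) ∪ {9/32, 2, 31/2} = {-10/7, 9/32, 2, 31/2}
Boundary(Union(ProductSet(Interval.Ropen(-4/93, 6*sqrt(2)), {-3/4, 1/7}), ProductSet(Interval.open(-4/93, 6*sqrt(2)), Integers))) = ProductSet(Interval(-4/93, 6*sqrt(2)), Union({-3/4, 1/7}, Integers))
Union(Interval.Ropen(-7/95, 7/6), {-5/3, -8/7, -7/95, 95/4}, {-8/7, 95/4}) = Union({-5/3, -8/7, 95/4}, Interval.Ropen(-7/95, 7/6))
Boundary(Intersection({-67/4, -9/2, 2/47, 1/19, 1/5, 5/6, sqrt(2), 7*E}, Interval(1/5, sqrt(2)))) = {1/5, 5/6, sqrt(2)}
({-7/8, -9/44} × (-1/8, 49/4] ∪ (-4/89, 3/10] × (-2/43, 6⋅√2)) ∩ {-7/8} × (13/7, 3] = {-7/8} × (13/7, 3]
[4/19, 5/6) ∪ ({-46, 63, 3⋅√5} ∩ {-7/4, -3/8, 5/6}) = [4/19, 5/6)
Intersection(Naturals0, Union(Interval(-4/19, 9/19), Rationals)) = Union(Naturals0, Range(0, 1, 1))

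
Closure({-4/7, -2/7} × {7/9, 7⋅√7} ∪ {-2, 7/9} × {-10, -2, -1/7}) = ({-2, 7/9} × {-10, -2, -1/7}) ∪ ({-4/7, -2/7} × {7/9, 7⋅√7})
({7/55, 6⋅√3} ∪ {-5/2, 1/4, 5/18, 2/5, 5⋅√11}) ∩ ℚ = {-5/2, 7/55, 1/4, 5/18, 2/5}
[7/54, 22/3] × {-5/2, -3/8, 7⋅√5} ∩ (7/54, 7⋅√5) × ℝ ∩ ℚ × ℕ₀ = ∅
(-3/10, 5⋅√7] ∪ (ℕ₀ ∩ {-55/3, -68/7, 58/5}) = (-3/10, 5⋅√7]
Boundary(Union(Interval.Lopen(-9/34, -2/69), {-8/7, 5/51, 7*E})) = {-8/7, -9/34, -2/69, 5/51, 7*E}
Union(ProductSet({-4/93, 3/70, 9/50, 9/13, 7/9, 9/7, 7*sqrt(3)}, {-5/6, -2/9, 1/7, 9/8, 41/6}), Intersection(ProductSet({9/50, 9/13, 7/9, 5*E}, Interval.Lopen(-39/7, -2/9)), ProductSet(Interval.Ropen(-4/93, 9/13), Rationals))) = Union(ProductSet({9/50}, Intersection(Interval.Lopen(-39/7, -2/9), Rationals)), ProductSet({-4/93, 3/70, 9/50, 9/13, 7/9, 9/7, 7*sqrt(3)}, {-5/6, -2/9, 1/7, 9/8, 41/6}))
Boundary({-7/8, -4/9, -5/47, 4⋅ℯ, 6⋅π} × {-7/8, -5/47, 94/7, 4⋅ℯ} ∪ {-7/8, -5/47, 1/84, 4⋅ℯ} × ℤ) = ({-7/8, -5/47, 1/84, 4⋅ℯ} × ℤ) ∪ ({-7/8, -4/9, -5/47, 4⋅ℯ, 6⋅π} × {-7/8, -5/47, 94/7, 4⋅ℯ})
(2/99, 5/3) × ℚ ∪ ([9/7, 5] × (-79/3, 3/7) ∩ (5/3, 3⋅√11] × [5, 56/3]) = (2/99, 5/3) × ℚ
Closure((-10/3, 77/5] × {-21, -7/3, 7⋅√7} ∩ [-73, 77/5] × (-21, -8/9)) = [-10/3, 77/5] × {-7/3}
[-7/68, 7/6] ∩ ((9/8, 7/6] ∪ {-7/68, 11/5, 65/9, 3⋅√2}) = {-7/68} ∪ (9/8, 7/6]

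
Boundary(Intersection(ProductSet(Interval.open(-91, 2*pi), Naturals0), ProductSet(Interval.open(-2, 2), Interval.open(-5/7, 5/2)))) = ProductSet(Interval(-2, 2), Range(0, 3, 1))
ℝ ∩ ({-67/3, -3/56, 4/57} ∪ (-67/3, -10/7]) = [-67/3, -10/7] ∪ {-3/56, 4/57}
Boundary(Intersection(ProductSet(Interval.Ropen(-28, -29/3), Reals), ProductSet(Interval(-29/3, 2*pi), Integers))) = EmptySet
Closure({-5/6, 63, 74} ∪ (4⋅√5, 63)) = {-5/6, 74} ∪ [4⋅√5, 63]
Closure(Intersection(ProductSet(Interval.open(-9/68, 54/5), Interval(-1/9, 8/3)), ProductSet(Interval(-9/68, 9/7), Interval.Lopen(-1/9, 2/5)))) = Union(ProductSet({-9/68, 9/7}, Interval(-1/9, 2/5)), ProductSet(Interval(-9/68, 9/7), {-1/9, 2/5}), ProductSet(Interval.Lopen(-9/68, 9/7), Interval.Lopen(-1/9, 2/5)))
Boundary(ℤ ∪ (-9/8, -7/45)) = {-9/8, -7/45} ∪ (ℤ \ (-9/8, -7/45))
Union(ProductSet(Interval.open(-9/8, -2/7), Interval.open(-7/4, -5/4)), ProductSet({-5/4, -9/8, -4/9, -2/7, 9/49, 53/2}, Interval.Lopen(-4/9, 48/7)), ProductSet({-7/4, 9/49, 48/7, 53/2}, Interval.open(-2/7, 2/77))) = Union(ProductSet({-7/4, 9/49, 48/7, 53/2}, Interval.open(-2/7, 2/77)), ProductSet({-5/4, -9/8, -4/9, -2/7, 9/49, 53/2}, Interval.Lopen(-4/9, 48/7)), ProductSet(Interval.open(-9/8, -2/7), Interval.open(-7/4, -5/4)))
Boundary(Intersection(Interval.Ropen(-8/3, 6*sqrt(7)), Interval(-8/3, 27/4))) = {-8/3, 27/4}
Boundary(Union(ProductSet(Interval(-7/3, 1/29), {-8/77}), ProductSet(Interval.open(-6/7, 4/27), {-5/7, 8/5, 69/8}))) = Union(ProductSet(Interval(-7/3, 1/29), {-8/77}), ProductSet(Interval(-6/7, 4/27), {-5/7, 8/5, 69/8}))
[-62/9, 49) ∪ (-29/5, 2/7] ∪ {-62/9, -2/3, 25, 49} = [-62/9, 49]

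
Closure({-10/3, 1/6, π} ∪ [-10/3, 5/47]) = [-10/3, 5/47] ∪ {1/6, π}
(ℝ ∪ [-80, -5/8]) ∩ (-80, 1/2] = (-80, 1/2]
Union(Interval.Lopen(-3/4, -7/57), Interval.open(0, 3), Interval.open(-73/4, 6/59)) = Interval.open(-73/4, 3)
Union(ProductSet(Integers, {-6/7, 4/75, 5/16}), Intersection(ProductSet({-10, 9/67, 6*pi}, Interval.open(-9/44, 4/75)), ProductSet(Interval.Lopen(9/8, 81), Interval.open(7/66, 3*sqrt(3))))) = ProductSet(Integers, {-6/7, 4/75, 5/16})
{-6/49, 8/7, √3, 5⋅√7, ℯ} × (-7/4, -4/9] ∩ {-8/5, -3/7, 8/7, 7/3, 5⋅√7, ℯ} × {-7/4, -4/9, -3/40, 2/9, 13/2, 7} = {8/7, 5⋅√7, ℯ} × {-4/9}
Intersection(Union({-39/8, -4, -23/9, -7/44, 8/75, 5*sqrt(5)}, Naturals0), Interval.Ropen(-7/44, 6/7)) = Union({-7/44, 8/75}, Range(0, 1, 1))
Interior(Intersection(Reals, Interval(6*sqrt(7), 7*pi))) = Interval.open(6*sqrt(7), 7*pi)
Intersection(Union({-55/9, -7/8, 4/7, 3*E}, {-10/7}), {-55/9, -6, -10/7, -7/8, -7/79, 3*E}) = {-55/9, -10/7, -7/8, 3*E}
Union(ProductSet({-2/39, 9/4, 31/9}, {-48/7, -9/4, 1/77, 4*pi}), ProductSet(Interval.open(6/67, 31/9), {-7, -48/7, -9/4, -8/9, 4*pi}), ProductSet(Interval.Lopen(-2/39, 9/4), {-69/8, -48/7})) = Union(ProductSet({-2/39, 9/4, 31/9}, {-48/7, -9/4, 1/77, 4*pi}), ProductSet(Interval.Lopen(-2/39, 9/4), {-69/8, -48/7}), ProductSet(Interval.open(6/67, 31/9), {-7, -48/7, -9/4, -8/9, 4*pi}))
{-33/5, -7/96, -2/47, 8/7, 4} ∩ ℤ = {4}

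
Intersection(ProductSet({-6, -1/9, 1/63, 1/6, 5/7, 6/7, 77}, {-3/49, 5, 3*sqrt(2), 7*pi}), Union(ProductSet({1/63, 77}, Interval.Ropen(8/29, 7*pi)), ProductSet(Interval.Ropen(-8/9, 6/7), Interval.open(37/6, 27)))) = Union(ProductSet({1/63, 77}, {5, 3*sqrt(2)}), ProductSet({-1/9, 1/63, 1/6, 5/7}, {7*pi}))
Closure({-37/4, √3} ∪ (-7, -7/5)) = {-37/4, √3} ∪ [-7, -7/5]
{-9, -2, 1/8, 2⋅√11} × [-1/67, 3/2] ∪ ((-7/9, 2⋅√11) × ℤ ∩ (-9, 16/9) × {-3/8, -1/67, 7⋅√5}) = {-9, -2, 1/8, 2⋅√11} × [-1/67, 3/2]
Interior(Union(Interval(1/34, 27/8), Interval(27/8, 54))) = Interval.open(1/34, 54)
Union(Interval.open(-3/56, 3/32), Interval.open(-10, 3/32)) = Interval.open(-10, 3/32)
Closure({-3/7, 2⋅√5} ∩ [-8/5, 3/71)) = {-3/7}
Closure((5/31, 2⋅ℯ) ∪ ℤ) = ℤ ∪ [5/31, 2⋅ℯ]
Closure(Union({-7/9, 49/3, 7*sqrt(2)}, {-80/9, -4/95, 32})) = {-80/9, -7/9, -4/95, 49/3, 32, 7*sqrt(2)}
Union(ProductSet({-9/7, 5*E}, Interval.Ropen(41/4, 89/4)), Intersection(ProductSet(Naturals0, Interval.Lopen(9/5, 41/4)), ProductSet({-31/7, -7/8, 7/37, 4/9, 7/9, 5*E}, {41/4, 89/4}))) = ProductSet({-9/7, 5*E}, Interval.Ropen(41/4, 89/4))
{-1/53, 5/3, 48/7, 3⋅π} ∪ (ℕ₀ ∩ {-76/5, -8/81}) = {-1/53, 5/3, 48/7, 3⋅π}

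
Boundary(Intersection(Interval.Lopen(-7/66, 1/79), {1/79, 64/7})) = {1/79}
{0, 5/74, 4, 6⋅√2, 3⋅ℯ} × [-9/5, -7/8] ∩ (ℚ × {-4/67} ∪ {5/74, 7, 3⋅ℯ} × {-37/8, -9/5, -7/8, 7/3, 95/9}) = {5/74, 3⋅ℯ} × {-9/5, -7/8}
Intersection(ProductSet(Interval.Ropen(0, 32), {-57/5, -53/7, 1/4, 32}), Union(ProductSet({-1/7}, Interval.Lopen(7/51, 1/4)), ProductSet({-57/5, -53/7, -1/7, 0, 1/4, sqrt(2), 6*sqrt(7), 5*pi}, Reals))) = ProductSet({0, 1/4, sqrt(2), 6*sqrt(7), 5*pi}, {-57/5, -53/7, 1/4, 32})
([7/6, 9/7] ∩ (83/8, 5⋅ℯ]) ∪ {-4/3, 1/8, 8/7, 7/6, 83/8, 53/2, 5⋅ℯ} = {-4/3, 1/8, 8/7, 7/6, 83/8, 53/2, 5⋅ℯ}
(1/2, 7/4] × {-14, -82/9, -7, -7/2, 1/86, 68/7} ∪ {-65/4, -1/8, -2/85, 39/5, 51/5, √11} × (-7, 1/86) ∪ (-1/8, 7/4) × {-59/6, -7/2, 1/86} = ((-1/8, 7/4) × {-59/6, -7/2, 1/86}) ∪ ((1/2, 7/4] × {-14, -82/9, -7, -7/2, 1/86, 68/7}) ∪ ({-65/4, -1/8, -2/85, 39/5, 51/5, √11} × (-7, 1/86))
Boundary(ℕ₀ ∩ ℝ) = ℕ₀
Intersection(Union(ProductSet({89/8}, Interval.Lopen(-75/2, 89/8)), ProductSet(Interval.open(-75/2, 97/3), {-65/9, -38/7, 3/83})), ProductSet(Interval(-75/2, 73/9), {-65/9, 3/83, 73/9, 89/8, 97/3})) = ProductSet(Interval.Lopen(-75/2, 73/9), {-65/9, 3/83})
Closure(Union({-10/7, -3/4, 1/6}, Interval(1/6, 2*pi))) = Union({-10/7, -3/4}, Interval(1/6, 2*pi))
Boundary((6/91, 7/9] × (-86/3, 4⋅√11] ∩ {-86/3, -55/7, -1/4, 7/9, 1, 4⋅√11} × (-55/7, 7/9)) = {7/9} × [-55/7, 7/9]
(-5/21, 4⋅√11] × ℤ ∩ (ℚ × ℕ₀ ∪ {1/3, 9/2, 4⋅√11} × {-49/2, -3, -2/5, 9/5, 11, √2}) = ({1/3, 9/2, 4⋅√11} × {-3, 11}) ∪ ((ℚ ∩ (-5/21, 4⋅√11]) × ℕ₀)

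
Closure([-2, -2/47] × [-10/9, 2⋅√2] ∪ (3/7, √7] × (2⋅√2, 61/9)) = ({3/7, √7} × [2⋅√2, 61/9]) ∪ ([-2, -2/47] × [-10/9, 2⋅√2]) ∪ ([3/7, √7] × {61/9, 2⋅√2}) ∪ ((3/7, √7] × (2⋅√2, 61/9))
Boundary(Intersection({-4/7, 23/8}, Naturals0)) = EmptySet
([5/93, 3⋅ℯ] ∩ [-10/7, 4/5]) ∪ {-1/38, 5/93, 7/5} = {-1/38, 7/5} ∪ [5/93, 4/5]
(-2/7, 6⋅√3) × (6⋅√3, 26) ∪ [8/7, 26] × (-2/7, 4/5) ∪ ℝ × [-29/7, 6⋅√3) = (ℝ × [-29/7, 6⋅√3)) ∪ ((-2/7, 6⋅√3) × (6⋅√3, 26))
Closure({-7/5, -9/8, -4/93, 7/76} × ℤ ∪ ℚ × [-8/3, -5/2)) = ({-7/5, -9/8, -4/93, 7/76} × ℤ) ∪ (ℝ × [-8/3, -5/2])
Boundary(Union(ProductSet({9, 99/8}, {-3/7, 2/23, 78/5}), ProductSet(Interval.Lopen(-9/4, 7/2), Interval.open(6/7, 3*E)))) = Union(ProductSet({-9/4, 7/2}, Interval(6/7, 3*E)), ProductSet({9, 99/8}, {-3/7, 2/23, 78/5}), ProductSet(Interval(-9/4, 7/2), {6/7, 3*E}))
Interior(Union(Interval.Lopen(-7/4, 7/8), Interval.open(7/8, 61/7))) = Interval.open(-7/4, 61/7)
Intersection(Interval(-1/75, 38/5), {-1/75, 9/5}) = {-1/75, 9/5}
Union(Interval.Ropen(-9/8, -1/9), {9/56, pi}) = Union({9/56, pi}, Interval.Ropen(-9/8, -1/9))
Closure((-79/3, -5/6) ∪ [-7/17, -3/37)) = [-79/3, -5/6] ∪ [-7/17, -3/37]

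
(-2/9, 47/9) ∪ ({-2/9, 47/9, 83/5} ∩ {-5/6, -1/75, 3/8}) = (-2/9, 47/9)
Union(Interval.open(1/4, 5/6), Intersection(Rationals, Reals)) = Union(Interval(1/4, 5/6), Rationals)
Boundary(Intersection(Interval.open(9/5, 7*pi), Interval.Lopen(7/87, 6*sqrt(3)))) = {9/5, 6*sqrt(3)}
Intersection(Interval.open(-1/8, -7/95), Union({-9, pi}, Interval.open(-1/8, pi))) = Interval.open(-1/8, -7/95)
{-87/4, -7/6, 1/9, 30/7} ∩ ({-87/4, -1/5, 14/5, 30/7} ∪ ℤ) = {-87/4, 30/7}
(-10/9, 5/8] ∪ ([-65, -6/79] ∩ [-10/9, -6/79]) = [-10/9, 5/8]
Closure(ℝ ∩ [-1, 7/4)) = [-1, 7/4]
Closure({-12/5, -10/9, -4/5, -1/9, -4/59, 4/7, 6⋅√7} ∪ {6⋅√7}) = {-12/5, -10/9, -4/5, -1/9, -4/59, 4/7, 6⋅√7}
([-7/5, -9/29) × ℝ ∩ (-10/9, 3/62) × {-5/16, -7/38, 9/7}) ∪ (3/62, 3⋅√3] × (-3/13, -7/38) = ((-10/9, -9/29) × {-5/16, -7/38, 9/7}) ∪ ((3/62, 3⋅√3] × (-3/13, -7/38))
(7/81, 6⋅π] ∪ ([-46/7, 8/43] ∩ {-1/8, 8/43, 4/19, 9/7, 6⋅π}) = {-1/8} ∪ (7/81, 6⋅π]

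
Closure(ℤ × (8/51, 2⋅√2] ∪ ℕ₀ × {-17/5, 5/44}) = (ℕ₀ × {-17/5, 5/44}) ∪ (ℤ × [8/51, 2⋅√2])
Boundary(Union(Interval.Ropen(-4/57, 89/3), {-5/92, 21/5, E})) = {-4/57, 89/3}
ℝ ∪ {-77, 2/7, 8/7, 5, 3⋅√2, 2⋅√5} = ℝ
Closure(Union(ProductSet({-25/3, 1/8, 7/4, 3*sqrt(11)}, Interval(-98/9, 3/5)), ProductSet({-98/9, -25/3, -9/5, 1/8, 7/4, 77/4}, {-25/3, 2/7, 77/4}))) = Union(ProductSet({-25/3, 1/8, 7/4, 3*sqrt(11)}, Interval(-98/9, 3/5)), ProductSet({-98/9, -25/3, -9/5, 1/8, 7/4, 77/4}, {-25/3, 2/7, 77/4}))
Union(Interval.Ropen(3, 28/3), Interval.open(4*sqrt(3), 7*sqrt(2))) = Interval.Ropen(3, 7*sqrt(2))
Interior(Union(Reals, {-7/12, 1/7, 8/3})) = Reals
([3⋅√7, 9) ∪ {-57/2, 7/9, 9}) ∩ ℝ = {-57/2, 7/9} ∪ [3⋅√7, 9]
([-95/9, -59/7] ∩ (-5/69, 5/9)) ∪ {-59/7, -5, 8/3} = {-59/7, -5, 8/3}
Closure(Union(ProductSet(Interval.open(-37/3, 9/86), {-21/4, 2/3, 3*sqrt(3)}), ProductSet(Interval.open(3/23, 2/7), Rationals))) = Union(ProductSet(Interval(-37/3, 9/86), {-21/4, 2/3, 3*sqrt(3)}), ProductSet(Interval(3/23, 2/7), Reals))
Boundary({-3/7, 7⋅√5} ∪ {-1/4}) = {-3/7, -1/4, 7⋅√5}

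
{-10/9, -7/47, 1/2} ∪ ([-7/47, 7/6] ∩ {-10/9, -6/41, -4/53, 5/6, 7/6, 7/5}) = {-10/9, -7/47, -6/41, -4/53, 1/2, 5/6, 7/6}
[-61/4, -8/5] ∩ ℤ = {-15, -14, …, -2}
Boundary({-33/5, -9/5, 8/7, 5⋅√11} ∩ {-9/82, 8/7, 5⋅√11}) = {8/7, 5⋅√11}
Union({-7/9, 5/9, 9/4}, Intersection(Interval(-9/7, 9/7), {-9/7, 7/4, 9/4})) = {-9/7, -7/9, 5/9, 9/4}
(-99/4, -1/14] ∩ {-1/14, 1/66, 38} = {-1/14}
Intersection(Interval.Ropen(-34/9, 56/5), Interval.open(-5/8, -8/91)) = Interval.open(-5/8, -8/91)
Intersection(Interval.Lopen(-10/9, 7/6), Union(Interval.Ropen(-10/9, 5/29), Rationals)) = Union(Intersection(Interval.Lopen(-10/9, 7/6), Rationals), Interval.Lopen(-10/9, 5/29))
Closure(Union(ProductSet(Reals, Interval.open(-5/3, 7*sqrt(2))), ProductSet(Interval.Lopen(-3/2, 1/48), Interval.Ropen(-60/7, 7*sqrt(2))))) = Union(ProductSet({-3/2, 1/48}, Union({7*sqrt(2)}, Interval(-60/7, -5/3))), ProductSet(Interval(-3/2, 1/48), {-60/7, 7*sqrt(2)}), ProductSet(Interval.Lopen(-3/2, 1/48), Interval.Ropen(-60/7, 7*sqrt(2))), ProductSet(Reals, Interval.Lopen(-5/3, 7*sqrt(2))), ProductSet(Union(Interval(-oo, -3/2), Interval(1/48, oo)), {-5/3, 7*sqrt(2)}))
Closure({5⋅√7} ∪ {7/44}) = {7/44, 5⋅√7}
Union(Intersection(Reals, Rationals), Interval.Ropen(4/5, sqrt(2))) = Union(Interval.Ropen(4/5, sqrt(2)), Rationals)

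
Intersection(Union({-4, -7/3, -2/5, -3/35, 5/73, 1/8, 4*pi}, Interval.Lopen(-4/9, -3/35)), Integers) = {-4}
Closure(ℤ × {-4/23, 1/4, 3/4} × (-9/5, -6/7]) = ℤ × {-4/23, 1/4, 3/4} × [-9/5, -6/7]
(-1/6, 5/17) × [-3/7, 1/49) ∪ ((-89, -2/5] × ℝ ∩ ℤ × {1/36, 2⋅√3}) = ((-1/6, 5/17) × [-3/7, 1/49)) ∪ ({-88, -87, …, -1} × {1/36, 2⋅√3})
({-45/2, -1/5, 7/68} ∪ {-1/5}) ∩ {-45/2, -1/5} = {-45/2, -1/5}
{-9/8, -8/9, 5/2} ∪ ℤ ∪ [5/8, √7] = ℤ ∪ {-9/8, -8/9} ∪ [5/8, √7]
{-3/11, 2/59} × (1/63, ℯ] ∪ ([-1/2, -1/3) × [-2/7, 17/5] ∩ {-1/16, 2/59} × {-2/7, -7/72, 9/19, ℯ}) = {-3/11, 2/59} × (1/63, ℯ]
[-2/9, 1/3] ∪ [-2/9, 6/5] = [-2/9, 6/5]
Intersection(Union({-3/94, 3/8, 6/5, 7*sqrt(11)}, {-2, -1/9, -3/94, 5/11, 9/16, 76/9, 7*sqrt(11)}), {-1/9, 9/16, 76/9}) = {-1/9, 9/16, 76/9}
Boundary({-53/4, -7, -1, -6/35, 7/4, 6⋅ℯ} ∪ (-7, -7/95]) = {-53/4, -7, -7/95, 7/4, 6⋅ℯ}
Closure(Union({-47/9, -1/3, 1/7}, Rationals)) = Reals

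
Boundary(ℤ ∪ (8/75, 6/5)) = {8/75, 6/5} ∪ (ℤ \ (8/75, 6/5))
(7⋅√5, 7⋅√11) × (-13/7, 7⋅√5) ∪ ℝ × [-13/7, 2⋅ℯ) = (ℝ × [-13/7, 2⋅ℯ)) ∪ ((7⋅√5, 7⋅√11) × (-13/7, 7⋅√5))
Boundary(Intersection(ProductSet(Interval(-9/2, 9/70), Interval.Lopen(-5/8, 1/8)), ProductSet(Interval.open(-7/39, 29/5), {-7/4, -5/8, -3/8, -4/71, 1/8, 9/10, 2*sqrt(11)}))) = ProductSet(Interval(-7/39, 9/70), {-3/8, -4/71, 1/8})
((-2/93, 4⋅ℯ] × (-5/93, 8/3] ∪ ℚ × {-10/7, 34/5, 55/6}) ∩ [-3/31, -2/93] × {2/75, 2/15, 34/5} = (ℚ ∩ [-3/31, -2/93]) × {34/5}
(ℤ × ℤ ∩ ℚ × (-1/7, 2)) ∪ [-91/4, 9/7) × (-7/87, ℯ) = (ℤ × {0, 1}) ∪ ([-91/4, 9/7) × (-7/87, ℯ))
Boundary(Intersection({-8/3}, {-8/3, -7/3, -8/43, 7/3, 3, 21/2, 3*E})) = {-8/3}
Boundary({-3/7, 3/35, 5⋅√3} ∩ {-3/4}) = ∅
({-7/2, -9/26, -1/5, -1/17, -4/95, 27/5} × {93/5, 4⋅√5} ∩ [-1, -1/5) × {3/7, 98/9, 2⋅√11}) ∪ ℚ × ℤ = ℚ × ℤ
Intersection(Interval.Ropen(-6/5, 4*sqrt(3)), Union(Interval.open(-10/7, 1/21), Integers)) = Union(Interval.Ropen(-6/5, 1/21), Range(-1, 7, 1))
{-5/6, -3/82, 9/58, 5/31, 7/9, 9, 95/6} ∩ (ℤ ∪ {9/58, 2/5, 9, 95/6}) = {9/58, 9, 95/6}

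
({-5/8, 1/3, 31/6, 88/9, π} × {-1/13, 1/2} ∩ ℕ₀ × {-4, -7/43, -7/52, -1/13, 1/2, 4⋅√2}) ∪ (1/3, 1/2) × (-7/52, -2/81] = (1/3, 1/2) × (-7/52, -2/81]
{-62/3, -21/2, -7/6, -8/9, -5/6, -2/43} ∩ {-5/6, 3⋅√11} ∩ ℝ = {-5/6}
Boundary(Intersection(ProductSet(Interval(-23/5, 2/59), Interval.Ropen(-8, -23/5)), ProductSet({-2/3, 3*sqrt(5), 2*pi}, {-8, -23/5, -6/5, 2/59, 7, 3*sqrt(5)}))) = ProductSet({-2/3}, {-8})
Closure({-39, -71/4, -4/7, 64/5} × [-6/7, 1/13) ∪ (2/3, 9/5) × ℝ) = ([2/3, 9/5] × ℝ) ∪ ({-39, -71/4, -4/7, 64/5} × [-6/7, 1/13])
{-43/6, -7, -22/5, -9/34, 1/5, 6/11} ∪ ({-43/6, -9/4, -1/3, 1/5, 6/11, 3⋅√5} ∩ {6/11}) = {-43/6, -7, -22/5, -9/34, 1/5, 6/11}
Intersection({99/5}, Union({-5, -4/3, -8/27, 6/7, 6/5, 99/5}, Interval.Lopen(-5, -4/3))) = {99/5}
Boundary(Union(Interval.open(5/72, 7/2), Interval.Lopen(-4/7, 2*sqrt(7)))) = {-4/7, 2*sqrt(7)}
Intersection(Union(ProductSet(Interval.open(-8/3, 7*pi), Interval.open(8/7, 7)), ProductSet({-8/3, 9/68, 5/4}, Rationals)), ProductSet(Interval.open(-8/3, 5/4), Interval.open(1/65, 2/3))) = ProductSet({9/68}, Intersection(Interval.open(1/65, 2/3), Rationals))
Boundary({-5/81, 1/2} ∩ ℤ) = ∅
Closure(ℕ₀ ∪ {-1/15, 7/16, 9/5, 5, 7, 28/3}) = {-1/15, 7/16, 9/5, 28/3} ∪ ℕ₀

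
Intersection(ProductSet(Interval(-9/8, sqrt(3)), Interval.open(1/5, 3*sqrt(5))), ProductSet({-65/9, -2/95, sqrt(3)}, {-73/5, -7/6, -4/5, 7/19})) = ProductSet({-2/95, sqrt(3)}, {7/19})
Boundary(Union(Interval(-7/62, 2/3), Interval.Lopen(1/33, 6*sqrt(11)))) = {-7/62, 6*sqrt(11)}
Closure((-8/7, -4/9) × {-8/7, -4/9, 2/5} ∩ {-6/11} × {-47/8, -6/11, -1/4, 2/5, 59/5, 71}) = {-6/11} × {2/5}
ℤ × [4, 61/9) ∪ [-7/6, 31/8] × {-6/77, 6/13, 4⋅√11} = (ℤ × [4, 61/9)) ∪ ([-7/6, 31/8] × {-6/77, 6/13, 4⋅√11})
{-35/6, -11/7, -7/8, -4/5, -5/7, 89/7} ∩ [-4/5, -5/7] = {-4/5, -5/7}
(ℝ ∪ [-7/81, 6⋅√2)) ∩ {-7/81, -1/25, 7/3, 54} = {-7/81, -1/25, 7/3, 54}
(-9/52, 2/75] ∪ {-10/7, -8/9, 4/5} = {-10/7, -8/9, 4/5} ∪ (-9/52, 2/75]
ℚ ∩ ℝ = ℚ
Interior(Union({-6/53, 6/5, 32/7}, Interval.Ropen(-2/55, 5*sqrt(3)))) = Interval.open(-2/55, 5*sqrt(3))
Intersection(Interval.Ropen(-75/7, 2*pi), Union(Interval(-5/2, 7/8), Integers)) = Union(Interval(-5/2, 7/8), Range(-10, 7, 1))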